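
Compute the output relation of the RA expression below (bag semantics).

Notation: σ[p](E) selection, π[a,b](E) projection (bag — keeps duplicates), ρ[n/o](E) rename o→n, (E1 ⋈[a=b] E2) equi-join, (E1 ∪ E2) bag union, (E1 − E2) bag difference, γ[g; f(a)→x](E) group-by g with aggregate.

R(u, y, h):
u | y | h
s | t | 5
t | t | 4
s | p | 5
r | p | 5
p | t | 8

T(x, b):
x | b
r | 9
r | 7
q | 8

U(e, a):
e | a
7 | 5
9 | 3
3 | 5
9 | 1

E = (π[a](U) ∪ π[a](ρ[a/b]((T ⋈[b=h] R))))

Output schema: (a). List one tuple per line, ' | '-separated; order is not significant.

Subexpression sizes:
  U → 4
  π[a](U) → 4
  T → 3
  R → 5
  (T ⋈[b=h] R) → 1
  ρ[a/b]((T ⋈[b=h] R)) → 1
  π[a](ρ[a/b]((T ⋈[b=h] R))) → 1
  (π[a](U) ∪ π[a](ρ[a/b]((T ⋈[b=h] R)))) → 5

== RESULT ==
a
1
3
5
5
8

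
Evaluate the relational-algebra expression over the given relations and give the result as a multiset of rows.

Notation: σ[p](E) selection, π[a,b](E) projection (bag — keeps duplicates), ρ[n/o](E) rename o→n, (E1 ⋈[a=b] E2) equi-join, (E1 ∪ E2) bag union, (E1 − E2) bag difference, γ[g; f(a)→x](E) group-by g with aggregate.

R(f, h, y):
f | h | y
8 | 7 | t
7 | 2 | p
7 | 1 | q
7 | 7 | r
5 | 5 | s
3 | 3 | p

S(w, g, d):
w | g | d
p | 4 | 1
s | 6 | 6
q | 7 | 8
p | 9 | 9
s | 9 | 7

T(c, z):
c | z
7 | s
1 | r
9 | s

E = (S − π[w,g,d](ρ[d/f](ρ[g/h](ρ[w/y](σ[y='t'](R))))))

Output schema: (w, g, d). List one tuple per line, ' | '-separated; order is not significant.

Stepwise |·|:
  S → 5
  R → 6
  σ[y='t'](R) → 1
  ρ[w/y](σ[y='t'](R)) → 1
  ρ[g/h](ρ[w/y](σ[y='t'](R))) → 1
  ρ[d/f](ρ[g/h](ρ[w/y](σ[y='t'](R)))) → 1
  π[w,g,d](ρ[d/f](ρ[g/h](ρ[w/y](σ[y='t'](R))))) → 1
  (S − π[w,g,d](ρ[d/f](ρ[g/h](ρ[w/y](σ[y='t'](R)))))) → 5

== RESULT ==
w | g | d
p | 4 | 1
p | 9 | 9
q | 7 | 8
s | 6 | 6
s | 9 | 7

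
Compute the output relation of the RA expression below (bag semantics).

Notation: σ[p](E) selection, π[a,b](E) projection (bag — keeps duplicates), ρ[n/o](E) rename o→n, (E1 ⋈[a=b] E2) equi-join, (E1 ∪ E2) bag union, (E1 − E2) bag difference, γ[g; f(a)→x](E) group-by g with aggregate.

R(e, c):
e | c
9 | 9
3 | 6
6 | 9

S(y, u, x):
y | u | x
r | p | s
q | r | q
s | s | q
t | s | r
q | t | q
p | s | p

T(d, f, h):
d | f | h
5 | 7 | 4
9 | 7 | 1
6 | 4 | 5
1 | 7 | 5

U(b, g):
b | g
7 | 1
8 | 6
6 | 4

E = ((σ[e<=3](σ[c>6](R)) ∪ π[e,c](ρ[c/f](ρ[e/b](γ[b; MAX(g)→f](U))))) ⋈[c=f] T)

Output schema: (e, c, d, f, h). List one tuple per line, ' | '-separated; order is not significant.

Row counts bottom-up:
  R → 3
  σ[c>6](R) → 2
  σ[e<=3](σ[c>6](R)) → 0
  U → 3
  γ[b; MAX(g)→f](U) → 3
  ρ[e/b](γ[b; MAX(g)→f](U)) → 3
  ρ[c/f](ρ[e/b](γ[b; MAX(g)→f](U))) → 3
  π[e,c](ρ[c/f](ρ[e/b](γ[b; MAX(g)→f](U)))) → 3
  (σ[e<=3](σ[c>6](R)) ∪ π[e,c](ρ[c/f](ρ[e/b](γ[b; MAX(g)→f](U))))) → 3
  T → 4
  ((σ[e<=3](σ[c>6](R)) ∪ π[e,c](ρ[c/f](ρ[e/b](γ[b; MAX(g)→f](U))))) ⋈[c=f] T) → 1

== RESULT ==
e | c | d | f | h
6 | 4 | 6 | 4 | 5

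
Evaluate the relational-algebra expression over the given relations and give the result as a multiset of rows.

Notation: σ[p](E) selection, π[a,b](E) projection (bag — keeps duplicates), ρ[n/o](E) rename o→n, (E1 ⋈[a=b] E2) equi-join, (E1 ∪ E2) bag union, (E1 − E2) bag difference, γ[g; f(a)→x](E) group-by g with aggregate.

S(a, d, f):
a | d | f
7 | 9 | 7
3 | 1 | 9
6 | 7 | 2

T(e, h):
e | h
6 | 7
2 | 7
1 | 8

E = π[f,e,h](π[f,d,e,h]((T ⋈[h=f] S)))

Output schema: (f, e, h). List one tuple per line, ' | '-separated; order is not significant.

Subexpression sizes:
  T → 3
  S → 3
  (T ⋈[h=f] S) → 2
  π[f,d,e,h]((T ⋈[h=f] S)) → 2
  π[f,e,h](π[f,d,e,h]((T ⋈[h=f] S))) → 2

== RESULT ==
f | e | h
7 | 2 | 7
7 | 6 | 7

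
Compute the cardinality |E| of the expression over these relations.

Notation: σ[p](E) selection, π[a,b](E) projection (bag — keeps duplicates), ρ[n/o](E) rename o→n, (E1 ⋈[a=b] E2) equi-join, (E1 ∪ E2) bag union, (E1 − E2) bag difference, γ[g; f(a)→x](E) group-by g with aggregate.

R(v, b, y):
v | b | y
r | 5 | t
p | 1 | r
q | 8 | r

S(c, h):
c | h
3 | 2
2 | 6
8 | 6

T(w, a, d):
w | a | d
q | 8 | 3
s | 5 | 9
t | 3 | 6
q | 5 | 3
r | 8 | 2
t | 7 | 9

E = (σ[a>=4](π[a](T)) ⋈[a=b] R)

Per-node cardinality:
  T → 6
  π[a](T) → 6
  σ[a>=4](π[a](T)) → 5
  R → 3
  (σ[a>=4](π[a](T)) ⋈[a=b] R) → 4

|E| = 4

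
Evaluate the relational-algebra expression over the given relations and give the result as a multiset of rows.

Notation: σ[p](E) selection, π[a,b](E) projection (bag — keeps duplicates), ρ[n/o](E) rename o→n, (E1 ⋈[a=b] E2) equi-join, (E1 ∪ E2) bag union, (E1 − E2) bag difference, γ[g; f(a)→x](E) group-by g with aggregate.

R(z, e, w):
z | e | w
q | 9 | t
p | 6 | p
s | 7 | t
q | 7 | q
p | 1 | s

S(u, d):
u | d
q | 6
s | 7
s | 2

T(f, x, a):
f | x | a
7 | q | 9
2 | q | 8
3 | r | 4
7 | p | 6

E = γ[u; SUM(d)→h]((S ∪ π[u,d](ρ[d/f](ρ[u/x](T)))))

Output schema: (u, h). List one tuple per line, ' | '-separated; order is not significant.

Row counts bottom-up:
  S → 3
  T → 4
  ρ[u/x](T) → 4
  ρ[d/f](ρ[u/x](T)) → 4
  π[u,d](ρ[d/f](ρ[u/x](T))) → 4
  (S ∪ π[u,d](ρ[d/f](ρ[u/x](T)))) → 7
  γ[u; SUM(d)→h]((S ∪ π[u,d](ρ[d/f](ρ[u/x](T))))) → 4

== RESULT ==
u | h
p | 7
q | 15
r | 3
s | 9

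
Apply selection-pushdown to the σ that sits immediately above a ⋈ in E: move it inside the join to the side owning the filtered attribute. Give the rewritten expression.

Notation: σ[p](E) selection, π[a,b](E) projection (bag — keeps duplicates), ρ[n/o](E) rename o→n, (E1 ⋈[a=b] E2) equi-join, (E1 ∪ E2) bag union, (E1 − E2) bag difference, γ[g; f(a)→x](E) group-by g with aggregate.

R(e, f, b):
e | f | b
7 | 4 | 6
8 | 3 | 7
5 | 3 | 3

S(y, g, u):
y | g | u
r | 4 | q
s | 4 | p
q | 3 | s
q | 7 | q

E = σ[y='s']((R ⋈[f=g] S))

σ filters on y, owned by the right side.
E' = (R ⋈[f=g] σ[y='s'](S))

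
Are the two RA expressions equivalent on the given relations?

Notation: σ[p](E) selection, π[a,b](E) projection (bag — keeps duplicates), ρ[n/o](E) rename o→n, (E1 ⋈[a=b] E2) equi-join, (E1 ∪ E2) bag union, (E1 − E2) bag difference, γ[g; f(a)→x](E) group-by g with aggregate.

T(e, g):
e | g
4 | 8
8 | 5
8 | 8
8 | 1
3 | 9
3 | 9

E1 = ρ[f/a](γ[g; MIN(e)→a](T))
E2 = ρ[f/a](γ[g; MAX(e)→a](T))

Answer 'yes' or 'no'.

E1 subexpression sizes:
  T → 6
  γ[g; MIN(e)→a](T) → 4
  ρ[f/a](γ[g; MIN(e)→a](T)) → 4
E2 subexpression sizes:
  T → 6
  γ[g; MAX(e)→a](T) → 4
  ρ[f/a](γ[g; MAX(e)→a](T)) → 4

E1 result:
g | f
1 | 8
5 | 8
8 | 4
9 | 3
E2 result:
g | f
1 | 8
5 | 8
8 | 8
9 | 3
Witness: (8, 8) appears 0× in E1 but 1× in E2.

no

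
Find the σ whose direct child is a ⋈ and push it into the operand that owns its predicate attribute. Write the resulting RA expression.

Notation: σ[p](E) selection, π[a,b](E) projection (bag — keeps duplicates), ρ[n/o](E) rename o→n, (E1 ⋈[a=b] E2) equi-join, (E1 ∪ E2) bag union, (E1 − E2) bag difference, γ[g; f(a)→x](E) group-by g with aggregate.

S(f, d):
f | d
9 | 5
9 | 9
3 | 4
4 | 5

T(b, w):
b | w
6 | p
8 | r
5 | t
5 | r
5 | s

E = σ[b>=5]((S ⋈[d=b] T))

σ filters on b, owned by the right side.
E' = (S ⋈[d=b] σ[b>=5](T))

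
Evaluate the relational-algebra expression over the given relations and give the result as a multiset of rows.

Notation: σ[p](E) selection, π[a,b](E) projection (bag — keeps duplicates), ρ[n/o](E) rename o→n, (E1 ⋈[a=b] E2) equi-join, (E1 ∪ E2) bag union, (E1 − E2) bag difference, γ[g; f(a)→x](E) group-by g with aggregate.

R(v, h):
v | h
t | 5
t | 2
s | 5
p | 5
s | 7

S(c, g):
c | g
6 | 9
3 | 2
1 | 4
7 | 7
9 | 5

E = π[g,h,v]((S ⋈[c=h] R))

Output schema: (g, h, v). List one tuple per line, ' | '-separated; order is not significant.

Subexpression sizes:
  S → 5
  R → 5
  (S ⋈[c=h] R) → 1
  π[g,h,v]((S ⋈[c=h] R)) → 1

== RESULT ==
g | h | v
7 | 7 | s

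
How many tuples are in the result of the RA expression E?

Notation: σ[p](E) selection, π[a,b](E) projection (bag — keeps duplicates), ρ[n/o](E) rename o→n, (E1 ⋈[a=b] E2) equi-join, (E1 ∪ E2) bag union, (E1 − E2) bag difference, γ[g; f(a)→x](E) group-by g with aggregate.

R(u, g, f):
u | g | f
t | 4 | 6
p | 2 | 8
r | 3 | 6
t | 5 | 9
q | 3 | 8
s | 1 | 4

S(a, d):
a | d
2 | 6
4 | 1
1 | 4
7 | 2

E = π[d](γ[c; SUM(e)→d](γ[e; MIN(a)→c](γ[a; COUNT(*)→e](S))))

Subexpression sizes:
  S → 4
  γ[a; COUNT(*)→e](S) → 4
  γ[e; MIN(a)→c](γ[a; COUNT(*)→e](S)) → 1
  γ[c; SUM(e)→d](γ[e; MIN(a)→c](γ[a; COUNT(*)→e](S))) → 1
  π[d](γ[c; SUM(e)→d](γ[e; MIN(a)→c](γ[a; COUNT(*)→e](S)))) → 1

|E| = 1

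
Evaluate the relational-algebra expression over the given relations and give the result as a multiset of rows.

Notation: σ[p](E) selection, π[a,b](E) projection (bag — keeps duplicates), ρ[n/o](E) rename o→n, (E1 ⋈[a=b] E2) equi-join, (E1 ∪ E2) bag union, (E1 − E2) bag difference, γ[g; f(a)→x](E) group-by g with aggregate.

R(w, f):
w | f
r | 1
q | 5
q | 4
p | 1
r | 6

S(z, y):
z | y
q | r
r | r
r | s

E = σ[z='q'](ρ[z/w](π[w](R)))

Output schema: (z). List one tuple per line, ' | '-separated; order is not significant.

Stepwise |·|:
  R → 5
  π[w](R) → 5
  ρ[z/w](π[w](R)) → 5
  σ[z='q'](ρ[z/w](π[w](R))) → 2

== RESULT ==
z
q
q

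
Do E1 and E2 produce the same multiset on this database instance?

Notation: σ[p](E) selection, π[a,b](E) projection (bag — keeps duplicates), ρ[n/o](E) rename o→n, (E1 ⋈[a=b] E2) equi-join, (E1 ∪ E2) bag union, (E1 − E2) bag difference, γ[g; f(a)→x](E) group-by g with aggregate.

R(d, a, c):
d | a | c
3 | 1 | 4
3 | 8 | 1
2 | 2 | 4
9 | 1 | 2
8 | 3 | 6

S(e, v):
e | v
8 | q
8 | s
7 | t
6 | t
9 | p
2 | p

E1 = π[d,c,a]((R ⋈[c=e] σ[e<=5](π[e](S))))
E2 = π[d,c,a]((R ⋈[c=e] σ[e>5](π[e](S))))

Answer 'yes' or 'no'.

E1 subexpression sizes:
  R → 5
  S → 6
  π[e](S) → 6
  σ[e<=5](π[e](S)) → 1
  (R ⋈[c=e] σ[e<=5](π[e](S))) → 1
  π[d,c,a]((R ⋈[c=e] σ[e<=5](π[e](S)))) → 1
E2 subexpression sizes:
  R → 5
  S → 6
  π[e](S) → 6
  σ[e>5](π[e](S)) → 5
  (R ⋈[c=e] σ[e>5](π[e](S))) → 1
  π[d,c,a]((R ⋈[c=e] σ[e>5](π[e](S)))) → 1

E1 result:
d | c | a
9 | 2 | 1
E2 result:
d | c | a
8 | 6 | 3
Witness: (8, 6, 3) appears 0× in E1 but 1× in E2.

no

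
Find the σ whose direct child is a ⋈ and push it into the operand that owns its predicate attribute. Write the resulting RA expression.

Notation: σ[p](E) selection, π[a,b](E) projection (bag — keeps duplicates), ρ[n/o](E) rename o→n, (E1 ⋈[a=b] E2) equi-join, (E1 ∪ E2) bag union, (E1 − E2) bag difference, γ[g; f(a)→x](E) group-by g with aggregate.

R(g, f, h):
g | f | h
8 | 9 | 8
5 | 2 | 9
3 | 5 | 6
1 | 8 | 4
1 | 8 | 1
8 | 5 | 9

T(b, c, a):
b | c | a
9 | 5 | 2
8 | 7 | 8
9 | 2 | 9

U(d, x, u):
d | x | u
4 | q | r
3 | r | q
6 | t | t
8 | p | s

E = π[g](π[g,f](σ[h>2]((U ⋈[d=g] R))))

σ filters on h, owned by the right side.
E' = π[g](π[g,f]((U ⋈[d=g] σ[h>2](R))))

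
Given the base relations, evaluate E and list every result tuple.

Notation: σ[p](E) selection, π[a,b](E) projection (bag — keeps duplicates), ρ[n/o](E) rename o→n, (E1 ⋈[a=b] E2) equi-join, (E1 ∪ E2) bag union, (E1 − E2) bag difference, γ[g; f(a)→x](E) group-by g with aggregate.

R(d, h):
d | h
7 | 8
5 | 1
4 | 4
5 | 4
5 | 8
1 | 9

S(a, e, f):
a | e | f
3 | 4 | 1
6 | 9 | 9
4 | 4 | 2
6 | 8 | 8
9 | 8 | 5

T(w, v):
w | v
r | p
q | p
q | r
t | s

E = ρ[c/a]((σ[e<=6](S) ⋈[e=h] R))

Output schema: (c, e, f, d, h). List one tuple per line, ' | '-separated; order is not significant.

Stepwise |·|:
  S → 5
  σ[e<=6](S) → 2
  R → 6
  (σ[e<=6](S) ⋈[e=h] R) → 4
  ρ[c/a]((σ[e<=6](S) ⋈[e=h] R)) → 4

== RESULT ==
c | e | f | d | h
3 | 4 | 1 | 4 | 4
3 | 4 | 1 | 5 | 4
4 | 4 | 2 | 4 | 4
4 | 4 | 2 | 5 | 4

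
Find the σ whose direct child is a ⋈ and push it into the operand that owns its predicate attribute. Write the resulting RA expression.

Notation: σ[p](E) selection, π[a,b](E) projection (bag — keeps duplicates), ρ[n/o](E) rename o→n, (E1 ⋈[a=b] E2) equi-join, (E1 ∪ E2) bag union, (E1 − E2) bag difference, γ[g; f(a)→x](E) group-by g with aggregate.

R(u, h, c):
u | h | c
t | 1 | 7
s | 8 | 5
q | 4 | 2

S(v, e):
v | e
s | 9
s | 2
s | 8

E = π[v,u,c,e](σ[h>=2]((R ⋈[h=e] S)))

σ filters on h, owned by the left side.
E' = π[v,u,c,e]((σ[h>=2](R) ⋈[h=e] S))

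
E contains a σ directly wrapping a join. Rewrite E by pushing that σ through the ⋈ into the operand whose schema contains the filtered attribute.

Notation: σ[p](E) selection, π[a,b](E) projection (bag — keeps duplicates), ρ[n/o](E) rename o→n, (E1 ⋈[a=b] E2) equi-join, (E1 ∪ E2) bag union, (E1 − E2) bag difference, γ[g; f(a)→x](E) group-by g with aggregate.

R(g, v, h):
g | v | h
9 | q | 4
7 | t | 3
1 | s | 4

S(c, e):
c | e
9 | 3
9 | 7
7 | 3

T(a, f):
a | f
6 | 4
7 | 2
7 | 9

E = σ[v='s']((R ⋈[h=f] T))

σ filters on v, owned by the left side.
E' = (σ[v='s'](R) ⋈[h=f] T)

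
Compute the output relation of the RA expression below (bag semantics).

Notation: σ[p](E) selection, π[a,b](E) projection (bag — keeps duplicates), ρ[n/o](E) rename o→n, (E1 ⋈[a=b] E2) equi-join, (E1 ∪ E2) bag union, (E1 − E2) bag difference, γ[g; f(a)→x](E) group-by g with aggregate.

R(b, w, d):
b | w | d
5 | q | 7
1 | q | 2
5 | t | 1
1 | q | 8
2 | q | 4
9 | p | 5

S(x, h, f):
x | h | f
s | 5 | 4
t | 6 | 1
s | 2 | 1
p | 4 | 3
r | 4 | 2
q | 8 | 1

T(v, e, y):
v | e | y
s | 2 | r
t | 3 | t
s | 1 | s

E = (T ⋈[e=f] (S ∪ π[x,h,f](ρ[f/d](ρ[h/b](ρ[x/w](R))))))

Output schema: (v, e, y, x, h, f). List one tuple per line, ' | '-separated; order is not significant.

Row counts bottom-up:
  T → 3
  S → 6
  R → 6
  ρ[x/w](R) → 6
  ρ[h/b](ρ[x/w](R)) → 6
  ρ[f/d](ρ[h/b](ρ[x/w](R))) → 6
  π[x,h,f](ρ[f/d](ρ[h/b](ρ[x/w](R)))) → 6
  (S ∪ π[x,h,f](ρ[f/d](ρ[h/b](ρ[x/w](R))))) → 12
  (T ⋈[e=f] (S ∪ π[x,h,f](ρ[f/d](ρ[h/b](ρ[x/w](R)))))) → 7

== RESULT ==
v | e | y | x | h | f
s | 1 | s | q | 8 | 1
s | 1 | s | s | 2 | 1
s | 1 | s | t | 5 | 1
s | 1 | s | t | 6 | 1
s | 2 | r | q | 1 | 2
s | 2 | r | r | 4 | 2
t | 3 | t | p | 4 | 3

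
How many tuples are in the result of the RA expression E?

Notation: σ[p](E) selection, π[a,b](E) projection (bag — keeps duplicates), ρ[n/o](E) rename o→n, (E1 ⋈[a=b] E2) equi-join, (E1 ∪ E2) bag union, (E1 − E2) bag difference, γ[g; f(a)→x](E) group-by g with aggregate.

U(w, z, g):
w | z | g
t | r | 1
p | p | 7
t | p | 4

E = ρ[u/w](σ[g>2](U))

Stepwise |·|:
  U → 3
  σ[g>2](U) → 2
  ρ[u/w](σ[g>2](U)) → 2

|E| = 2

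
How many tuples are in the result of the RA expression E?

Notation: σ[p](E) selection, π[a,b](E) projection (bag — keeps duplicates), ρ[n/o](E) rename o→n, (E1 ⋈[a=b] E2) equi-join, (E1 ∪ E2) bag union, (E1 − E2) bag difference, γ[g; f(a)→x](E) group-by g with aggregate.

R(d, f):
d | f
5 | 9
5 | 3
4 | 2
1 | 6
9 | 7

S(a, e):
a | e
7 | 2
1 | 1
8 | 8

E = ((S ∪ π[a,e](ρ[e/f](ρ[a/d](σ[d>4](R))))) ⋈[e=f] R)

Stepwise |·|:
  S → 3
  R → 5
  σ[d>4](R) → 3
  ρ[a/d](σ[d>4](R)) → 3
  ρ[e/f](ρ[a/d](σ[d>4](R))) → 3
  π[a,e](ρ[e/f](ρ[a/d](σ[d>4](R)))) → 3
  (S ∪ π[a,e](ρ[e/f](ρ[a/d](σ[d>4](R))))) → 6
  R → 5
  ((S ∪ π[a,e](ρ[e/f](ρ[a/d](σ[d>4](R))))) ⋈[e=f] R) → 4

|E| = 4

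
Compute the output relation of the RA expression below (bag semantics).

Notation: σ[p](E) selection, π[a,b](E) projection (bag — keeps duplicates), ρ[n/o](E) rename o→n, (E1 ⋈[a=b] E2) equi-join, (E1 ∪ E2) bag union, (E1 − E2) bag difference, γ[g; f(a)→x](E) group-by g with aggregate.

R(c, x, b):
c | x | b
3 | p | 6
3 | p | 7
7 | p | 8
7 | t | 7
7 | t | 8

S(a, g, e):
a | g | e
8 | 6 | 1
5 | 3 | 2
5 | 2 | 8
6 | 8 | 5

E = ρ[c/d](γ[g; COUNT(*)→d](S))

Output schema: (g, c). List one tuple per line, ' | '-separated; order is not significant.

Subexpression sizes:
  S → 4
  γ[g; COUNT(*)→d](S) → 4
  ρ[c/d](γ[g; COUNT(*)→d](S)) → 4

== RESULT ==
g | c
2 | 1
3 | 1
6 | 1
8 | 1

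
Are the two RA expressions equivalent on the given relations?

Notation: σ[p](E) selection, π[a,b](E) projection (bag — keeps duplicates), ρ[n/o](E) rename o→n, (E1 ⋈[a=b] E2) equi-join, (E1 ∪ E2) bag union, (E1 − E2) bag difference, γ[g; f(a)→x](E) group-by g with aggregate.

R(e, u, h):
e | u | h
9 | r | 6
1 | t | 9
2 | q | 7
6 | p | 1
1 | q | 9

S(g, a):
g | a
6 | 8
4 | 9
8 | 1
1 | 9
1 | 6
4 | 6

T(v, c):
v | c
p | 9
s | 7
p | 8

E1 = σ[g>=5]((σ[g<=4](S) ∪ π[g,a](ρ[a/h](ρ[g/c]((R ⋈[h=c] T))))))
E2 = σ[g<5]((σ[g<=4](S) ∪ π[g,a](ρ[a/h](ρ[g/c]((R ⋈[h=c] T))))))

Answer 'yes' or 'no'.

E1 row counts bottom-up:
  S → 6
  σ[g<=4](S) → 4
  R → 5
  T → 3
  (R ⋈[h=c] T) → 3
  ρ[g/c]((R ⋈[h=c] T)) → 3
  ρ[a/h](ρ[g/c]((R ⋈[h=c] T))) → 3
  π[g,a](ρ[a/h](ρ[g/c]((R ⋈[h=c] T)))) → 3
  (σ[g<=4](S) ∪ π[g,a](ρ[a/h](ρ[g/c]((R ⋈[h=c] T))))) → 7
  σ[g>=5]((σ[g<=4](S) ∪ π[g,a](ρ[a/h](ρ[g/c]((R ⋈[h=c] T)))))) → 3
E2 row counts bottom-up:
  S → 6
  σ[g<=4](S) → 4
  R → 5
  T → 3
  (R ⋈[h=c] T) → 3
  ρ[g/c]((R ⋈[h=c] T)) → 3
  ρ[a/h](ρ[g/c]((R ⋈[h=c] T))) → 3
  π[g,a](ρ[a/h](ρ[g/c]((R ⋈[h=c] T)))) → 3
  (σ[g<=4](S) ∪ π[g,a](ρ[a/h](ρ[g/c]((R ⋈[h=c] T))))) → 7
  σ[g<5]((σ[g<=4](S) ∪ π[g,a](ρ[a/h](ρ[g/c]((R ⋈[h=c] T)))))) → 4

E1 result:
g | a
7 | 7
9 | 9
9 | 9
E2 result:
g | a
1 | 6
1 | 9
4 | 6
4 | 9
Witness: (7, 7) appears 1× in E1 but 0× in E2.

no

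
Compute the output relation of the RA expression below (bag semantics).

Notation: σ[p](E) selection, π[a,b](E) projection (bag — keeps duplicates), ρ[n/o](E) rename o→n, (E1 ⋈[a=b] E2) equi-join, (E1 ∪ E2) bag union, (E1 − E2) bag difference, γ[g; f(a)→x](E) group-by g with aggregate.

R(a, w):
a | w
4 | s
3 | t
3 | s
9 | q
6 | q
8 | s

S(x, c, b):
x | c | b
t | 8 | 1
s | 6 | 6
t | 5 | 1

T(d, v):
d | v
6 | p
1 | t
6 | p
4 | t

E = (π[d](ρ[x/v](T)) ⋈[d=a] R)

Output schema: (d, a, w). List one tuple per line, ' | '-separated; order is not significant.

Per-node cardinality:
  T → 4
  ρ[x/v](T) → 4
  π[d](ρ[x/v](T)) → 4
  R → 6
  (π[d](ρ[x/v](T)) ⋈[d=a] R) → 3

== RESULT ==
d | a | w
4 | 4 | s
6 | 6 | q
6 | 6 | q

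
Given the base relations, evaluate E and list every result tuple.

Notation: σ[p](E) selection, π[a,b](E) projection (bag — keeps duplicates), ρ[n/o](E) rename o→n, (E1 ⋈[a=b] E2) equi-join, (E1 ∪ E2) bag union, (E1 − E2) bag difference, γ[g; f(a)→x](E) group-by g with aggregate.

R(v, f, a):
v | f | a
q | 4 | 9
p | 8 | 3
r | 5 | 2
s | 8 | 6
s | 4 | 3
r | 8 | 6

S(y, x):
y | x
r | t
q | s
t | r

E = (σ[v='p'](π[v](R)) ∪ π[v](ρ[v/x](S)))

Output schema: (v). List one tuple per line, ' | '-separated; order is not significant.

Subexpression sizes:
  R → 6
  π[v](R) → 6
  σ[v='p'](π[v](R)) → 1
  S → 3
  ρ[v/x](S) → 3
  π[v](ρ[v/x](S)) → 3
  (σ[v='p'](π[v](R)) ∪ π[v](ρ[v/x](S))) → 4

== RESULT ==
v
p
r
s
t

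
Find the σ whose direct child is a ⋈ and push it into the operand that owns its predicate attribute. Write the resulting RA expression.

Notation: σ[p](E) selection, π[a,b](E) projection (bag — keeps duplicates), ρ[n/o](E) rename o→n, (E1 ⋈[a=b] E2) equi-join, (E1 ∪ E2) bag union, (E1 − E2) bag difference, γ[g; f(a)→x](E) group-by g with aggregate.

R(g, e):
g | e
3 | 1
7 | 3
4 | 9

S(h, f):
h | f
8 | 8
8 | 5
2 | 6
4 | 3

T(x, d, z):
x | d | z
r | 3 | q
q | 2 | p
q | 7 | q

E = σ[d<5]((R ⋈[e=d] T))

σ filters on d, owned by the right side.
E' = (R ⋈[e=d] σ[d<5](T))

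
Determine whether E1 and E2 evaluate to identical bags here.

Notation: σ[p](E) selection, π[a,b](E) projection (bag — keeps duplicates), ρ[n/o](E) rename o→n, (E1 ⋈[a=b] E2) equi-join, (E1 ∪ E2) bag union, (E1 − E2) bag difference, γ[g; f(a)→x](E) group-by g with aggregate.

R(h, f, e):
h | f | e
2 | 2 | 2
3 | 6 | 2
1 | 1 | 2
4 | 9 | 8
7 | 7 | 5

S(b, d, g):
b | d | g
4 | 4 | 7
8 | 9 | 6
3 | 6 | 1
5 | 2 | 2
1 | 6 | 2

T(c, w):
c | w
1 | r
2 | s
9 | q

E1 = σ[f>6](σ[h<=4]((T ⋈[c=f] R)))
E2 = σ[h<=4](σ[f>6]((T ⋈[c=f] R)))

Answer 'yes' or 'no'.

E1 stepwise |·|:
  T → 3
  R → 5
  (T ⋈[c=f] R) → 3
  σ[h<=4]((T ⋈[c=f] R)) → 3
  σ[f>6](σ[h<=4]((T ⋈[c=f] R))) → 1
E2 stepwise |·|:
  T → 3
  R → 5
  (T ⋈[c=f] R) → 3
  σ[f>6]((T ⋈[c=f] R)) → 1
  σ[h<=4](σ[f>6]((T ⋈[c=f] R))) → 1

E1 and E2 produce the same multiset:
c | w | h | f | e
9 | q | 4 | 9 | 8

yes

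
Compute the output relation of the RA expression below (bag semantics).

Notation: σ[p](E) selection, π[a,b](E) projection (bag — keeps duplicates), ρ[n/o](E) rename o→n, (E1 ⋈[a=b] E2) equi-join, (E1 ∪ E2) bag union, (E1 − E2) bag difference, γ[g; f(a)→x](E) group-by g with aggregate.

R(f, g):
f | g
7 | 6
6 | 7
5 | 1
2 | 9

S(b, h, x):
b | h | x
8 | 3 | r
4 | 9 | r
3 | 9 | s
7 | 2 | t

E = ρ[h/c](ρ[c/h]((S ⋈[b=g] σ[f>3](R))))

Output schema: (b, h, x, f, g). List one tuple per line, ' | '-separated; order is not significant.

Subexpression sizes:
  S → 4
  R → 4
  σ[f>3](R) → 3
  (S ⋈[b=g] σ[f>3](R)) → 1
  ρ[c/h]((S ⋈[b=g] σ[f>3](R))) → 1
  ρ[h/c](ρ[c/h]((S ⋈[b=g] σ[f>3](R)))) → 1

== RESULT ==
b | h | x | f | g
7 | 2 | t | 6 | 7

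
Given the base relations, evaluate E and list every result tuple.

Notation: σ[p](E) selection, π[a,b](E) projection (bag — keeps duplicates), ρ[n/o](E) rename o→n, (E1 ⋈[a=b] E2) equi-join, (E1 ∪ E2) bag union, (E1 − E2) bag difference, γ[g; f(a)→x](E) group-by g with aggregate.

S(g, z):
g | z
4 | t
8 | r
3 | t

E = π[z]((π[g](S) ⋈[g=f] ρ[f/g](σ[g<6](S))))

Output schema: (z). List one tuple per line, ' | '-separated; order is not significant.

Subexpression sizes:
  S → 3
  π[g](S) → 3
  S → 3
  σ[g<6](S) → 2
  ρ[f/g](σ[g<6](S)) → 2
  (π[g](S) ⋈[g=f] ρ[f/g](σ[g<6](S))) → 2
  π[z]((π[g](S) ⋈[g=f] ρ[f/g](σ[g<6](S)))) → 2

== RESULT ==
z
t
t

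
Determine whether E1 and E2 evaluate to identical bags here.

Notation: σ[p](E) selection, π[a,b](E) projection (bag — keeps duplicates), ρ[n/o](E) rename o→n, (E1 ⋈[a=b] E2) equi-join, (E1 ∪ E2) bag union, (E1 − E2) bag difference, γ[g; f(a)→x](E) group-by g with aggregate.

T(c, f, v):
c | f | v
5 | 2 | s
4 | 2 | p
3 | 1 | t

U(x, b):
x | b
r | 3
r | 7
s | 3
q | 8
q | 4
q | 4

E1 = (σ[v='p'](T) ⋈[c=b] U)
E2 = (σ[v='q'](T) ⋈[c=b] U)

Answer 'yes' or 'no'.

E1 stepwise |·|:
  T → 3
  σ[v='p'](T) → 1
  U → 6
  (σ[v='p'](T) ⋈[c=b] U) → 2
E2 stepwise |·|:
  T → 3
  σ[v='q'](T) → 0
  U → 6
  (σ[v='q'](T) ⋈[c=b] U) → 0

E1 result:
c | f | v | x | b
4 | 2 | p | q | 4
4 | 2 | p | q | 4
E2 result:
c | f | v | x | b
(0 rows)
Witness: (4, 2, 'p', 'q', 4) appears 2× in E1 but 0× in E2.

no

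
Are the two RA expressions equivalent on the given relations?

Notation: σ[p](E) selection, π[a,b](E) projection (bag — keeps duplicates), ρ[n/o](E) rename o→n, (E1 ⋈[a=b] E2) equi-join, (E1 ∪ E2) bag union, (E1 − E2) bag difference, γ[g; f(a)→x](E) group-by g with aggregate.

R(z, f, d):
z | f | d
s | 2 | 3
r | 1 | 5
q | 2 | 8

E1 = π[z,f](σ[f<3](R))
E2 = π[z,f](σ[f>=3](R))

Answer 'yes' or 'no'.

E1 row counts bottom-up:
  R → 3
  σ[f<3](R) → 3
  π[z,f](σ[f<3](R)) → 3
E2 row counts bottom-up:
  R → 3
  σ[f>=3](R) → 0
  π[z,f](σ[f>=3](R)) → 0

E1 result:
z | f
q | 2
r | 1
s | 2
E2 result:
z | f
(0 rows)
Witness: ('r', 1) appears 1× in E1 but 0× in E2.

no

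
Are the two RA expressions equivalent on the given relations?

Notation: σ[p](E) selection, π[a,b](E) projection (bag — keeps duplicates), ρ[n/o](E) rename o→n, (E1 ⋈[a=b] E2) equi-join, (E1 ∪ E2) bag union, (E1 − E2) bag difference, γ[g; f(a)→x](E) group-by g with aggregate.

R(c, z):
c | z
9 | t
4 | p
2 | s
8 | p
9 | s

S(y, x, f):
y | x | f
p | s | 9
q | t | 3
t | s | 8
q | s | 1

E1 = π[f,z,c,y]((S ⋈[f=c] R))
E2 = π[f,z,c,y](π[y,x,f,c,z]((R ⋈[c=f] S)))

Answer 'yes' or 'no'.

E1 stepwise |·|:
  S → 4
  R → 5
  (S ⋈[f=c] R) → 3
  π[f,z,c,y]((S ⋈[f=c] R)) → 3
E2 stepwise |·|:
  R → 5
  S → 4
  (R ⋈[c=f] S) → 3
  π[y,x,f,c,z]((R ⋈[c=f] S)) → 3
  π[f,z,c,y](π[y,x,f,c,z]((R ⋈[c=f] S))) → 3

E1 and E2 produce the same multiset:
f | z | c | y
8 | p | 8 | t
9 | s | 9 | p
9 | t | 9 | p

yes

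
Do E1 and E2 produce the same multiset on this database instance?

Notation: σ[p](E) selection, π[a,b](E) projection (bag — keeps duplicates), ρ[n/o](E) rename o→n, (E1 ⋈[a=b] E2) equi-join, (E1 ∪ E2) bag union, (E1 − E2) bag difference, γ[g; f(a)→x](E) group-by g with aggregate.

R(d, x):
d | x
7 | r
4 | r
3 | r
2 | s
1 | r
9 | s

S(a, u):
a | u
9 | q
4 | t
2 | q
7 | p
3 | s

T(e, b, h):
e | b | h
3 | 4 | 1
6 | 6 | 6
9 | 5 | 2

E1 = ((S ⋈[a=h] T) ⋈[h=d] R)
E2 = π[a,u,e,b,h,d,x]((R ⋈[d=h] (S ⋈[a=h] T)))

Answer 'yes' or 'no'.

E1 subexpression sizes:
  S → 5
  T → 3
  (S ⋈[a=h] T) → 1
  R → 6
  ((S ⋈[a=h] T) ⋈[h=d] R) → 1
E2 subexpression sizes:
  R → 6
  S → 5
  T → 3
  (S ⋈[a=h] T) → 1
  (R ⋈[d=h] (S ⋈[a=h] T)) → 1
  π[a,u,e,b,h,d,x]((R ⋈[d=h] (S ⋈[a=h] T))) → 1

E1 and E2 produce the same multiset:
a | u | e | b | h | d | x
2 | q | 9 | 5 | 2 | 2 | s

yes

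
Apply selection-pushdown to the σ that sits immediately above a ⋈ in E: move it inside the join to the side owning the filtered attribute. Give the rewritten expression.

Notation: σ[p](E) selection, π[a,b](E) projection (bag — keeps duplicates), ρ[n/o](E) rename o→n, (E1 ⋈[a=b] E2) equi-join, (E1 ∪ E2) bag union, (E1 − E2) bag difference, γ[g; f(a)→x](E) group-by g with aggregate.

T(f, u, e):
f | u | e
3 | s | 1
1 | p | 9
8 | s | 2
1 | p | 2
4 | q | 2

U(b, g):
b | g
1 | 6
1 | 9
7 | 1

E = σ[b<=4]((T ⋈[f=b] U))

σ filters on b, owned by the right side.
E' = (T ⋈[f=b] σ[b<=4](U))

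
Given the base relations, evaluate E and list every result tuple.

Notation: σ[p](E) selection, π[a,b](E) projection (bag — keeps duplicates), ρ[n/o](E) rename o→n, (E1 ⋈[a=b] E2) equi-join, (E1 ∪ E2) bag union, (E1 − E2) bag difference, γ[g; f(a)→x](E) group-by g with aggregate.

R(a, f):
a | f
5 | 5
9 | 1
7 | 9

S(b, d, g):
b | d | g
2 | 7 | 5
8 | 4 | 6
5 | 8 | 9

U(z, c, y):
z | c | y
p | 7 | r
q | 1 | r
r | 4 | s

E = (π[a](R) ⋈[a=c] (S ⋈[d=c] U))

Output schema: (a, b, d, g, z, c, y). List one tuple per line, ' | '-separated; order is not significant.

Subexpression sizes:
  R → 3
  π[a](R) → 3
  S → 3
  U → 3
  (S ⋈[d=c] U) → 2
  (π[a](R) ⋈[a=c] (S ⋈[d=c] U)) → 1

== RESULT ==
a | b | d | g | z | c | y
7 | 2 | 7 | 5 | p | 7 | r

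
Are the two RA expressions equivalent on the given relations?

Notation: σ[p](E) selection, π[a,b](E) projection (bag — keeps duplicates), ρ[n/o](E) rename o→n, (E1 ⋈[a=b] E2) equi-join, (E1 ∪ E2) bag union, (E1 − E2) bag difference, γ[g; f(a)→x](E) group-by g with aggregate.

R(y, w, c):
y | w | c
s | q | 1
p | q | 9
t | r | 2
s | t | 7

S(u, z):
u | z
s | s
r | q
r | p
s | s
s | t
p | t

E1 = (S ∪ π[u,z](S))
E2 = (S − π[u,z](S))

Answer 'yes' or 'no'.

E1 per-node cardinality:
  S → 6
  S → 6
  π[u,z](S) → 6
  (S ∪ π[u,z](S)) → 12
E2 per-node cardinality:
  S → 6
  S → 6
  π[u,z](S) → 6
  (S − π[u,z](S)) → 0

E1 result:
u | z
p | t
p | t
r | p
r | p
r | q
r | q
s | s
s | s
s | s
s | s
s | t
s | t
E2 result:
u | z
(0 rows)
Witness: ('r', 'p') appears 2× in E1 but 0× in E2.

no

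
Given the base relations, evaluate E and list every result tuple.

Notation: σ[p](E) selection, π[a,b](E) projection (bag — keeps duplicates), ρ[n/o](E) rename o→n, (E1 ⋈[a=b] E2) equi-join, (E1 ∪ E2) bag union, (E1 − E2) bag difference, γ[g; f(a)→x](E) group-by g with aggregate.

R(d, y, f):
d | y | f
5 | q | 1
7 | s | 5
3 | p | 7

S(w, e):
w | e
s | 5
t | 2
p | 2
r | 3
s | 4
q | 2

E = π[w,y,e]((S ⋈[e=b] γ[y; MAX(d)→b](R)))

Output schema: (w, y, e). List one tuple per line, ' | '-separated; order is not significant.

Row counts bottom-up:
  S → 6
  R → 3
  γ[y; MAX(d)→b](R) → 3
  (S ⋈[e=b] γ[y; MAX(d)→b](R)) → 2
  π[w,y,e]((S ⋈[e=b] γ[y; MAX(d)→b](R))) → 2

== RESULT ==
w | y | e
r | p | 3
s | q | 5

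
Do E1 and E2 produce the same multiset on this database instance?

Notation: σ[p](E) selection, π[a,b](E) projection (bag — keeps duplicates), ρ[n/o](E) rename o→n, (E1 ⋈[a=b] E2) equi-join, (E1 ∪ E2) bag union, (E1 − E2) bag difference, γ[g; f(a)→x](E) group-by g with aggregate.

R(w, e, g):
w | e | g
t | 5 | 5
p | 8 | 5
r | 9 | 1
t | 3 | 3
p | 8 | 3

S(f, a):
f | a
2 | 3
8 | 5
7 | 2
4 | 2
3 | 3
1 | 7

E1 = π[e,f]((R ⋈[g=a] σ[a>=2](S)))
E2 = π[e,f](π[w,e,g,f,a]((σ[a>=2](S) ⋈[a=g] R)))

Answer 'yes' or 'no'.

E1 subexpression sizes:
  R → 5
  S → 6
  σ[a>=2](S) → 6
  (R ⋈[g=a] σ[a>=2](S)) → 6
  π[e,f]((R ⋈[g=a] σ[a>=2](S))) → 6
E2 subexpression sizes:
  S → 6
  σ[a>=2](S) → 6
  R → 5
  (σ[a>=2](S) ⋈[a=g] R) → 6
  π[w,e,g,f,a]((σ[a>=2](S) ⋈[a=g] R)) → 6
  π[e,f](π[w,e,g,f,a]((σ[a>=2](S) ⋈[a=g] R))) → 6

E1 and E2 produce the same multiset:
e | f
3 | 2
3 | 3
5 | 8
8 | 2
8 | 3
8 | 8

yes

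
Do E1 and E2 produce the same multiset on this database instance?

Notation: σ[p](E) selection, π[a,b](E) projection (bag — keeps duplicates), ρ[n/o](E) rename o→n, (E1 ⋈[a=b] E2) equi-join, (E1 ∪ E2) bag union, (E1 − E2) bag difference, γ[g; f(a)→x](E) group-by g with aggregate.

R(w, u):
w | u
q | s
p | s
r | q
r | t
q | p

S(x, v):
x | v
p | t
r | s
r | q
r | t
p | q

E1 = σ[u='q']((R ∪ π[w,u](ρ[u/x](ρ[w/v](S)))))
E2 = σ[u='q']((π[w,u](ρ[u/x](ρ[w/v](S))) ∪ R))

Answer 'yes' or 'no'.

E1 subexpression sizes:
  R → 5
  S → 5
  ρ[w/v](S) → 5
  ρ[u/x](ρ[w/v](S)) → 5
  π[w,u](ρ[u/x](ρ[w/v](S))) → 5
  (R ∪ π[w,u](ρ[u/x](ρ[w/v](S)))) → 10
  σ[u='q']((R ∪ π[w,u](ρ[u/x](ρ[w/v](S))))) → 1
E2 subexpression sizes:
  S → 5
  ρ[w/v](S) → 5
  ρ[u/x](ρ[w/v](S)) → 5
  π[w,u](ρ[u/x](ρ[w/v](S))) → 5
  R → 5
  (π[w,u](ρ[u/x](ρ[w/v](S))) ∪ R) → 10
  σ[u='q']((π[w,u](ρ[u/x](ρ[w/v](S))) ∪ R)) → 1

E1 and E2 produce the same multiset:
w | u
r | q

yes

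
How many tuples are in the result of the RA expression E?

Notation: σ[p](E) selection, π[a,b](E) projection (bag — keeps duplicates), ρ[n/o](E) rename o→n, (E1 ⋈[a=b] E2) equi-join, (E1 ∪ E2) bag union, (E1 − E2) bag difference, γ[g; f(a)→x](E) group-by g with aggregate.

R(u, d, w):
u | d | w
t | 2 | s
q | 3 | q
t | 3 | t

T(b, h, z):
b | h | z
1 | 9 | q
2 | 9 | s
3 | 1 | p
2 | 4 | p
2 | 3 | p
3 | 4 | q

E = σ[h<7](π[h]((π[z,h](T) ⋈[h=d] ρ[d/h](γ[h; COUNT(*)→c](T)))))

Row counts bottom-up:
  T → 6
  π[z,h](T) → 6
  T → 6
  γ[h; COUNT(*)→c](T) → 4
  ρ[d/h](γ[h; COUNT(*)→c](T)) → 4
  (π[z,h](T) ⋈[h=d] ρ[d/h](γ[h; COUNT(*)→c](T))) → 6
  π[h]((π[z,h](T) ⋈[h=d] ρ[d/h](γ[h; COUNT(*)→c](T)))) → 6
  σ[h<7](π[h]((π[z,h](T) ⋈[h=d] ρ[d/h](γ[h; COUNT(*)→c](T))))) → 4

|E| = 4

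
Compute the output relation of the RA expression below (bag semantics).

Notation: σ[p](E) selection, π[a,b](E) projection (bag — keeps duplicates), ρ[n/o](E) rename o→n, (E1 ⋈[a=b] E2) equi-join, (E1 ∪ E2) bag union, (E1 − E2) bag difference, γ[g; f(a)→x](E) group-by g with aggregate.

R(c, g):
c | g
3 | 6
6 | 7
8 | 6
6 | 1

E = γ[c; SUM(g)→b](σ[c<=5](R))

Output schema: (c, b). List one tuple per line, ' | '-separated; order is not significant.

Row counts bottom-up:
  R → 4
  σ[c<=5](R) → 1
  γ[c; SUM(g)→b](σ[c<=5](R)) → 1

== RESULT ==
c | b
3 | 6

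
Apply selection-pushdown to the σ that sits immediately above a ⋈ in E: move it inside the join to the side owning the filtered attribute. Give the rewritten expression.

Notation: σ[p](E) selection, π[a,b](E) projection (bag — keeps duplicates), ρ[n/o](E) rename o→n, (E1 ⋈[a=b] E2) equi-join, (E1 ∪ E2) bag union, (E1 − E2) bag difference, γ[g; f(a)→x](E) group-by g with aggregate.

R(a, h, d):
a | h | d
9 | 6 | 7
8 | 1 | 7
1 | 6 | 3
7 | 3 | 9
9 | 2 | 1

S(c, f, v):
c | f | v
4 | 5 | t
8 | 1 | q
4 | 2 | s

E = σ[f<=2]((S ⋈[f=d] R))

σ filters on f, owned by the left side.
E' = (σ[f<=2](S) ⋈[f=d] R)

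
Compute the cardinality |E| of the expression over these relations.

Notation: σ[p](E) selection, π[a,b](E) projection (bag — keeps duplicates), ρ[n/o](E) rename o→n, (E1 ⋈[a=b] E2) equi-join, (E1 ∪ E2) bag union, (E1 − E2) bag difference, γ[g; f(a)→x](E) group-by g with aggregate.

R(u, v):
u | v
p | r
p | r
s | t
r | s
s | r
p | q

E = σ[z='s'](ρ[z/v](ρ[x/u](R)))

Per-node cardinality:
  R → 6
  ρ[x/u](R) → 6
  ρ[z/v](ρ[x/u](R)) → 6
  σ[z='s'](ρ[z/v](ρ[x/u](R))) → 1

|E| = 1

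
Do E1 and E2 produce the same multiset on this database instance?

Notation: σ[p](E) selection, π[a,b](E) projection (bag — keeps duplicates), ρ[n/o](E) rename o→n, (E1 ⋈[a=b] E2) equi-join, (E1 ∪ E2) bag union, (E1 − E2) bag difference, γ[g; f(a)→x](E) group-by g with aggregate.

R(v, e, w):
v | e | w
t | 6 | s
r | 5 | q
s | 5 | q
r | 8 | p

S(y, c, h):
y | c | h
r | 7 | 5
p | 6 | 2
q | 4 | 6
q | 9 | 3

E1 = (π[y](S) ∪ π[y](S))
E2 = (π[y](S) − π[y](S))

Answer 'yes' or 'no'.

E1 subexpression sizes:
  S → 4
  π[y](S) → 4
  S → 4
  π[y](S) → 4
  (π[y](S) ∪ π[y](S)) → 8
E2 subexpression sizes:
  S → 4
  π[y](S) → 4
  S → 4
  π[y](S) → 4
  (π[y](S) − π[y](S)) → 0

E1 result:
y
p
p
q
q
q
q
r
r
E2 result:
y
(0 rows)
Witness: ('p',) appears 2× in E1 but 0× in E2.

no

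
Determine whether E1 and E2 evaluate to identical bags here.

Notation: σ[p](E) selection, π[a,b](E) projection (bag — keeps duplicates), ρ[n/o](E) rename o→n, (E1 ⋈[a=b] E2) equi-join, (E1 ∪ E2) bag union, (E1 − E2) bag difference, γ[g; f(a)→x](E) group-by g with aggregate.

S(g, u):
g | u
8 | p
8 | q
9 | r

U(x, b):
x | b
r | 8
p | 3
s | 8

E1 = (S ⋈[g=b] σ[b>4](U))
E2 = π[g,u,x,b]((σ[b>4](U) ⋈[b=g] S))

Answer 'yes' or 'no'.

E1 row counts bottom-up:
  S → 3
  U → 3
  σ[b>4](U) → 2
  (S ⋈[g=b] σ[b>4](U)) → 4
E2 row counts bottom-up:
  U → 3
  σ[b>4](U) → 2
  S → 3
  (σ[b>4](U) ⋈[b=g] S) → 4
  π[g,u,x,b]((σ[b>4](U) ⋈[b=g] S)) → 4

E1 and E2 produce the same multiset:
g | u | x | b
8 | p | r | 8
8 | p | s | 8
8 | q | r | 8
8 | q | s | 8

yes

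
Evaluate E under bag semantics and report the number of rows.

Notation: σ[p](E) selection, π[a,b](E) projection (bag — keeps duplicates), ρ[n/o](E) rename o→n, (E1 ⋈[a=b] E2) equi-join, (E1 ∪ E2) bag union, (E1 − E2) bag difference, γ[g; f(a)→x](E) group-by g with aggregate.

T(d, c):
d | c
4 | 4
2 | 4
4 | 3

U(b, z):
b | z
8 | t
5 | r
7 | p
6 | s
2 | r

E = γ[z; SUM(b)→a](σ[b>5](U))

Per-node cardinality:
  U → 5
  σ[b>5](U) → 3
  γ[z; SUM(b)→a](σ[b>5](U)) → 3

|E| = 3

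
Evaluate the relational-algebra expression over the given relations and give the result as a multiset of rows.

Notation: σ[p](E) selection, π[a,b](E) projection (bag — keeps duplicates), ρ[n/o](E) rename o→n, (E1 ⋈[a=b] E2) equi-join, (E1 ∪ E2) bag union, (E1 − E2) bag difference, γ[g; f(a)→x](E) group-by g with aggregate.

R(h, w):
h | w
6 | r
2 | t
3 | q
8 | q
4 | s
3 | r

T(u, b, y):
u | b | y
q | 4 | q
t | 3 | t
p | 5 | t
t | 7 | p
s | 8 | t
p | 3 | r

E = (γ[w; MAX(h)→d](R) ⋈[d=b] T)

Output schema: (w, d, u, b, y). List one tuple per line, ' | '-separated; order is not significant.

Stepwise |·|:
  R → 6
  γ[w; MAX(h)→d](R) → 4
  T → 6
  (γ[w; MAX(h)→d](R) ⋈[d=b] T) → 2

== RESULT ==
w | d | u | b | y
q | 8 | s | 8 | t
s | 4 | q | 4 | q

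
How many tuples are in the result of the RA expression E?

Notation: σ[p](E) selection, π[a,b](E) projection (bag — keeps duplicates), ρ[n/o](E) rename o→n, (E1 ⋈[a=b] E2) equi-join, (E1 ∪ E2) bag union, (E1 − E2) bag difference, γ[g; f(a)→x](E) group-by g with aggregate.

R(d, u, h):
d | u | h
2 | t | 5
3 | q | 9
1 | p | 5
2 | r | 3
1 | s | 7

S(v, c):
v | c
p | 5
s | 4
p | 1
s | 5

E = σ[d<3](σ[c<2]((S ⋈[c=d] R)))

Row counts bottom-up:
  S → 4
  R → 5
  (S ⋈[c=d] R) → 2
  σ[c<2]((S ⋈[c=d] R)) → 2
  σ[d<3](σ[c<2]((S ⋈[c=d] R))) → 2

|E| = 2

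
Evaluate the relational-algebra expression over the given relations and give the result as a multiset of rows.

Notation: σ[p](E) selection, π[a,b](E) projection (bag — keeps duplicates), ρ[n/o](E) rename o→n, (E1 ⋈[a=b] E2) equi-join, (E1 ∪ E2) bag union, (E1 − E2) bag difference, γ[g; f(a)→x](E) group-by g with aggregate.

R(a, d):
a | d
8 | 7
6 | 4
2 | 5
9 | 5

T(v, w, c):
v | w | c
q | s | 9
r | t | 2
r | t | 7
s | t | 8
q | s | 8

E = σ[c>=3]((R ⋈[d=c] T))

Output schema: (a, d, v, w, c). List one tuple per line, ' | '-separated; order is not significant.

Per-node cardinality:
  R → 4
  T → 5
  (R ⋈[d=c] T) → 1
  σ[c>=3]((R ⋈[d=c] T)) → 1

== RESULT ==
a | d | v | w | c
8 | 7 | r | t | 7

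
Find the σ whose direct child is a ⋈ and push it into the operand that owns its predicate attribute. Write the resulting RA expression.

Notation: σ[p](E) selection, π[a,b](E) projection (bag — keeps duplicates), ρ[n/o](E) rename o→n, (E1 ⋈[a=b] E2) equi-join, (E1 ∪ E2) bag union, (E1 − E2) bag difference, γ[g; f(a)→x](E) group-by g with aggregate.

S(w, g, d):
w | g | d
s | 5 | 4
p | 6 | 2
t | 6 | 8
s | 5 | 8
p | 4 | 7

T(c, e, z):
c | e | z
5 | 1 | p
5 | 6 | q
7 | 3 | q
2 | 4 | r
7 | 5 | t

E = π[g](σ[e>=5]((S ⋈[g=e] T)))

σ filters on e, owned by the right side.
E' = π[g]((S ⋈[g=e] σ[e>=5](T)))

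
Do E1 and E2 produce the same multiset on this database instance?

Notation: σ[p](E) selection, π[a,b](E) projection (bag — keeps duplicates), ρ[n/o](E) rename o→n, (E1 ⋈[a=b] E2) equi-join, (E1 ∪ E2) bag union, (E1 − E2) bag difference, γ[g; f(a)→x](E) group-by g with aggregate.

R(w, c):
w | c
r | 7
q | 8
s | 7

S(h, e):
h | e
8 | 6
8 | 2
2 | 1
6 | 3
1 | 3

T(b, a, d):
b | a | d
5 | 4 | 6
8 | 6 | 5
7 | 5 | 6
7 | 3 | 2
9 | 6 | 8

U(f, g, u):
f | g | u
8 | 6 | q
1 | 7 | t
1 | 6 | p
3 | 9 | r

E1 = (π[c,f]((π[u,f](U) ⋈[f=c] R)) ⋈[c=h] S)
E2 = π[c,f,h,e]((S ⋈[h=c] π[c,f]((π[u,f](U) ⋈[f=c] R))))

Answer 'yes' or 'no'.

E1 per-node cardinality:
  U → 4
  π[u,f](U) → 4
  R → 3
  (π[u,f](U) ⋈[f=c] R) → 1
  π[c,f]((π[u,f](U) ⋈[f=c] R)) → 1
  S → 5
  (π[c,f]((π[u,f](U) ⋈[f=c] R)) ⋈[c=h] S) → 2
E2 per-node cardinality:
  S → 5
  U → 4
  π[u,f](U) → 4
  R → 3
  (π[u,f](U) ⋈[f=c] R) → 1
  π[c,f]((π[u,f](U) ⋈[f=c] R)) → 1
  (S ⋈[h=c] π[c,f]((π[u,f](U) ⋈[f=c] R))) → 2
  π[c,f,h,e]((S ⋈[h=c] π[c,f]((π[u,f](U) ⋈[f=c] R)))) → 2

E1 and E2 produce the same multiset:
c | f | h | e
8 | 8 | 8 | 2
8 | 8 | 8 | 6

yes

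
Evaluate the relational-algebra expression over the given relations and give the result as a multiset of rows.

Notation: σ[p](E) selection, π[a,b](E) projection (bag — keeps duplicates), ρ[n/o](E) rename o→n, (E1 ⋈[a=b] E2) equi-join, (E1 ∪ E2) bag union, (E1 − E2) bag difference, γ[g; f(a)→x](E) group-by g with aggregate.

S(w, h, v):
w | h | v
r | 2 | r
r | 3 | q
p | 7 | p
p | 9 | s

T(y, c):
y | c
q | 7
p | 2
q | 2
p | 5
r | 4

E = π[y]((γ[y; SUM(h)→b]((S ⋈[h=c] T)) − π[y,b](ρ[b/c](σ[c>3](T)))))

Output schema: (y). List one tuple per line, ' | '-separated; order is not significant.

Subexpression sizes:
  S → 4
  T → 5
  (S ⋈[h=c] T) → 3
  γ[y; SUM(h)→b]((S ⋈[h=c] T)) → 2
  T → 5
  σ[c>3](T) → 3
  ρ[b/c](σ[c>3](T)) → 3
  π[y,b](ρ[b/c](σ[c>3](T))) → 3
  (γ[y; SUM(h)→b]((S ⋈[h=c] T)) − π[y,b](ρ[b/c](σ[c>3](T)))) → 2
  π[y]((γ[y; SUM(h)→b]((S ⋈[h=c] T)) − π[y,b](ρ[b/c](σ[c>3](T))))) → 2

== RESULT ==
y
p
q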